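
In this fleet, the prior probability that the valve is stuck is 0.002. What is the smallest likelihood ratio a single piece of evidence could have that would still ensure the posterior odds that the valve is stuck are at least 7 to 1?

3493

Prior odds = 0.002/0.998 = 1/499.
Target odds = 7.
Required Bayes factor = 7 ÷ (1/499) = 3493.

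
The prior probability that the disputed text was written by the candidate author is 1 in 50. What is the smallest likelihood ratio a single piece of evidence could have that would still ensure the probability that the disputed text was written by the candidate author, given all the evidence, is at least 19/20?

Prior odds = 0.02/0.98 = 1/49.
Target odds = 0.95/0.05 = 19.
Required Bayes factor = 19 ÷ (1/49) = 931.

931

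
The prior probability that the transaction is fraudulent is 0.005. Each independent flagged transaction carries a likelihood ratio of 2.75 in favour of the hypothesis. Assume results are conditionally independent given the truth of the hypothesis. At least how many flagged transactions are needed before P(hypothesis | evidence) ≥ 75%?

Prior odds = 0.005/0.995 = 1/199.
Likelihood ratio per flagged transaction = 2.75.
Target odds: 0.75 ÷ 0.25 = 3.
Need (1/199) × 2.75ⁿ ≥ 3, i.e. 2.75ⁿ ≥ 597.
2.75⁶ = 1771561/4096 falls short of 597 but 2.75⁷ = 19487171/16384 reaches it, so n = 7.

7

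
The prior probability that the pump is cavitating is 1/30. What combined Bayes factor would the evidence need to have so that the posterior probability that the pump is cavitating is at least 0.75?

Prior odds = (1/30)/(29/30) = 1/29.
Target odds = 0.75/0.25 = 3.
Required Bayes factor = 3 ÷ (1/29) = 87.

87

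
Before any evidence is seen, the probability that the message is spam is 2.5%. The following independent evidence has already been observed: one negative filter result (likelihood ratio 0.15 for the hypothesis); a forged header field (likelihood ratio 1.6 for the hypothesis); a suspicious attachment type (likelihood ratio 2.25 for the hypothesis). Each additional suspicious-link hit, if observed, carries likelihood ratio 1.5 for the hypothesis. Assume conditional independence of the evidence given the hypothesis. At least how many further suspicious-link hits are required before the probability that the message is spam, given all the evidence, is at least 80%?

Prior odds = 0.025/0.975 = 1/39.
Combined Bayes factor of the evidence already in hand = 0.15 × 1.6 × 2.25 = 0.54.
Odds after that evidence = (1/39) × 0.54 = 9/650.
Target odds = 0.8/0.2 = 4.
Need 1.5ⁿ ≥ 4 ÷ (9/650) = 2600/9.
1.5¹³ = 1594323/8192 falls short of 2600/9 but 1.5¹⁴ = 4782969/16384 reaches it, so n = 14.

14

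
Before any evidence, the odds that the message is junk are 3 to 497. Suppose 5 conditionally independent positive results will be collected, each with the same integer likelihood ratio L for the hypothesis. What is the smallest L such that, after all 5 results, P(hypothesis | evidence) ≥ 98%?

Prior odds = 3/497.
Target odds = 0.98/0.02 = 49.
Need L⁵ ≥ 49 ÷ (3/497) = 24353/3.
6⁵ = 7776 < 24353/3 ≤ 16807 = 7⁵, so L = 7.

7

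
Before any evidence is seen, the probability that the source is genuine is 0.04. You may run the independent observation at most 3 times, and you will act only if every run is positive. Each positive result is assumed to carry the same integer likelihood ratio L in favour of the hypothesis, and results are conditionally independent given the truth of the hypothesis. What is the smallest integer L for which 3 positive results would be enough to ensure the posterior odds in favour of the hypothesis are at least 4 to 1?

Prior odds = 0.04/0.96 = 1/24.
Target odds = 4.
Need L³ ≥ 4 ÷ (1/24) = 96.
4³ = 64 < 96 ≤ 125 = 5³, so L = 5.

5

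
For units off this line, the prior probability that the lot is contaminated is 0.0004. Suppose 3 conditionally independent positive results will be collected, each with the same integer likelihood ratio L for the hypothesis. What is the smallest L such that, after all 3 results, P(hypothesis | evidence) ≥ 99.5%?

80

Prior odds = 0.0004/0.9996 = 1/2499.
Target odds = 0.995/0.005 = 199.
Need L³ ≥ 199 ÷ (1/2499) = 497301.
79³ = 493039 < 497301 ≤ 512000 = 80³, so L = 80.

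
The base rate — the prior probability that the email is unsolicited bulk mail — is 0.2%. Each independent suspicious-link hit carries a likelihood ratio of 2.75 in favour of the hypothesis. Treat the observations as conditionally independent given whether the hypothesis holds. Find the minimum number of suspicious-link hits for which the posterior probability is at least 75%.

Prior odds: 0.002 ÷ 0.998 = 1/499.
Likelihood ratio per suspicious-link hit = 2.75.
Target odds: 0.75 ÷ 0.25 = 3.
Need (1/499) × 2.75ⁿ ≥ 3, i.e. 2.75ⁿ ≥ 1497.
2.75⁷ = 19487171/16384 falls short of 1497 but 2.75⁸ = 214358881/65536 reaches it, so n = 8.

8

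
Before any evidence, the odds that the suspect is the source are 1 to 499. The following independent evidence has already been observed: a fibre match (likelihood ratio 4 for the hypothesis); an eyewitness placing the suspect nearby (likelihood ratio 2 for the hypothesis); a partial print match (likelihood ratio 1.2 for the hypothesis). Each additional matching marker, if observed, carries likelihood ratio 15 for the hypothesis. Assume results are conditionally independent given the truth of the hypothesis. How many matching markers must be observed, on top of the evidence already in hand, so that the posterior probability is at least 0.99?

4

Prior odds = 1/499.
Combined Bayes factor of the evidence already in hand = 4 × 2 × 1.2 = 9.6.
Odds after that evidence = (1/499) × 9.6 = 48/2495.
Target odds = 0.99/0.01 = 99.
Need 15ⁿ ≥ 99 ÷ (48/2495) = 5145.9375.
15³ = 3375 falls short of 5145.9375 but 15⁴ = 50625 reaches it, so n = 4.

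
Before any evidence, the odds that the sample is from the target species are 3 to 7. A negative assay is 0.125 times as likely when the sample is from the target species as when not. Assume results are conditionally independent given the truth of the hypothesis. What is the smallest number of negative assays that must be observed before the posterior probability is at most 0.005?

3

Prior odds = 3/7.
Likelihood ratio per negative assay = 0.125.
Target odds: 0.005 ÷ 0.995 = 1/199.
Need (3/7) × 0.125ⁿ ≤ 1/199, i.e. 0.125ⁿ ≤ 7/597.
0.125² = 0.015625 is still above 7/597 but 0.125³ = 0.001953125 is at or below it, so n = 3.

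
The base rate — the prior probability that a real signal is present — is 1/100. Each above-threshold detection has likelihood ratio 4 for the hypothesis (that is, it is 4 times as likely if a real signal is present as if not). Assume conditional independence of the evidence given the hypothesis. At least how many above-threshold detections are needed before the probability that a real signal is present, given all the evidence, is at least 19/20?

Prior odds: 0.01 ÷ 0.99 = 1/99.
Likelihood ratio per above-threshold detection = 4.
Target posterior odds = 0.95/0.05 = 19.
Need (1/99) × 4ⁿ ≥ 19, i.e. 4ⁿ ≥ 1881.
4⁵ = 1024 falls short of 1881 but 4⁶ = 4096 reaches it, so n = 6.

6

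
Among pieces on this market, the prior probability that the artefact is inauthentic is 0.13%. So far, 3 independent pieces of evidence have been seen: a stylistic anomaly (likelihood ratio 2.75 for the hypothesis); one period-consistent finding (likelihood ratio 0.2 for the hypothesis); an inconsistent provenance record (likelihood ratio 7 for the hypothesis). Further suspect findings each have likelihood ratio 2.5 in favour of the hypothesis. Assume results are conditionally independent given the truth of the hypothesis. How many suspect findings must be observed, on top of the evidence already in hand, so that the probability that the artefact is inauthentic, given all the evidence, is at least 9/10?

Prior odds = 0.0013/0.9987 = 13/9987.
Combined Bayes factor of the evidence already in hand = 2.75 × 0.2 × 7 = 3.85.
Odds after that evidence = (13/9987) × 3.85 = 1001/199740.
Target odds = 0.9/0.1 = 9.
Need 2.5ⁿ ≥ 9 ÷ (1001/199740) = 1797660/1001.
2.5⁸ = 390625/256 falls short of 1797660/1001 but 2.5⁹ = 1953125/512 reaches it, so n = 9.

9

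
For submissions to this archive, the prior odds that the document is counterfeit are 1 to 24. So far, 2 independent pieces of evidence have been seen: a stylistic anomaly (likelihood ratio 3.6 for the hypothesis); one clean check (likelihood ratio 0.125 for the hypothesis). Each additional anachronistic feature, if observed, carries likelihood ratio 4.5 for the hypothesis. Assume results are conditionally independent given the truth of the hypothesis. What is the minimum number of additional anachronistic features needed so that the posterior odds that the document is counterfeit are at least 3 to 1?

Prior odds = 1/24.
Combined Bayes factor of the evidence already in hand = 3.6 × 0.125 = 0.45.
Odds after that evidence = (1/24) × 0.45 = 0.01875.
Target odds = 3.
Need 4.5ⁿ ≥ 3 ÷ 0.01875 = 160.
4.5³ = 91.125 falls short of 160 but 4.5⁴ = 410.0625 reaches it, so n = 4.

4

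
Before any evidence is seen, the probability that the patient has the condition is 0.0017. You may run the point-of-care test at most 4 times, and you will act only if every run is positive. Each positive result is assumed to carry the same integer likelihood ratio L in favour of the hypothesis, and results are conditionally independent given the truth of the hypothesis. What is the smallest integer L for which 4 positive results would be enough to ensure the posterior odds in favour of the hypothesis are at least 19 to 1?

Prior odds = 0.0017/0.9983 = 17/9983.
Target odds = 19.
Need L⁴ ≥ 19 ÷ (17/9983) = 189677/17.
10⁴ = 10000 < 189677/17 ≤ 14641 = 11⁴, so L = 11.

11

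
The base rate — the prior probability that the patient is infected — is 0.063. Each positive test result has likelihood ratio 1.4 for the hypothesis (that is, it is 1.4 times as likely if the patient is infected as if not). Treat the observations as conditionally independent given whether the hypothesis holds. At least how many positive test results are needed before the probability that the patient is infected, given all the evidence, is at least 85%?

14

Prior odds: 0.063 ÷ 0.937 = 63/937.
Likelihood ratio per positive test result = 1.4.
Target posterior odds = 0.85/0.15 = 17/3.
Require 1.4ⁿ ≥ 17/3 ÷ (63/937) = 15929/189.
1.4¹³ ≈79.3715 falls short of 15929/189 but 1.4¹⁴ ≈111.12 reaches it, so n = 14.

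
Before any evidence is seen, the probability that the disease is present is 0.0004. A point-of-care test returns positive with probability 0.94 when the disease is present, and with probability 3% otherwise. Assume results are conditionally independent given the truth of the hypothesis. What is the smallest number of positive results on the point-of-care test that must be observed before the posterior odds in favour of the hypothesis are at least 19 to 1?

Prior odds: 0.0004 ÷ 0.9996 = 1/2499.
Likelihood ratio of a positive result = 0.94/0.03 = 94/3.
Target odds = 19.
Require (94/3)ⁿ ≥ 19 ÷ (1/2499) = 47481.
(94/3)³ = 830584/27 falls short of 47481 but (94/3)⁴ = 78074896/81 reaches it, so n = 4.

4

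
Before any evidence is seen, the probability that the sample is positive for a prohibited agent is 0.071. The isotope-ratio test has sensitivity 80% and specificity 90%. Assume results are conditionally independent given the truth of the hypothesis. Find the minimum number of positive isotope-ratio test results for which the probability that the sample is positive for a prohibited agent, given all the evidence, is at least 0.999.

Prior odds = 0.071/0.929 = 71/929.
False-positive rate = 1 − 0.9 = 0.1; likelihood ratio of a positive = 0.8/0.1 = 8.
Target posterior odds = 0.999/0.001 = 999.
Require 8ⁿ ≥ 999 ÷ (71/929) = 928071/71.
8⁴ = 4096 falls short of 928071/71 but 8⁵ = 32768 reaches it, so n = 5.

5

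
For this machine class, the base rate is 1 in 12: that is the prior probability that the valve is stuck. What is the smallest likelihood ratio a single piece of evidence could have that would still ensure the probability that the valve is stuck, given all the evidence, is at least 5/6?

55

Prior odds = (1/12)/(11/12) = 1/11.
Target odds = (5/6)/(1/6) = 5.
Required Bayes factor = 5 ÷ (1/11) = 55.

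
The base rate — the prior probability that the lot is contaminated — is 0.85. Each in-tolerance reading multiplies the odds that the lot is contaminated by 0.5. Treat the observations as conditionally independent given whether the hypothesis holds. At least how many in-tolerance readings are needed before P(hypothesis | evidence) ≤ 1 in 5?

Prior odds = 0.85/0.15 = 17/3.
Likelihood ratio per in-tolerance reading = 0.5.
Target odds: 0.2 ÷ 0.8 = 0.25.
Require 0.5ⁿ ≤ 0.25 ÷ (17/3) = 3/68.
0.5⁴ = 0.0625 is still above 3/68 but 0.5⁵ = 0.03125 is at or below it, so n = 5.

5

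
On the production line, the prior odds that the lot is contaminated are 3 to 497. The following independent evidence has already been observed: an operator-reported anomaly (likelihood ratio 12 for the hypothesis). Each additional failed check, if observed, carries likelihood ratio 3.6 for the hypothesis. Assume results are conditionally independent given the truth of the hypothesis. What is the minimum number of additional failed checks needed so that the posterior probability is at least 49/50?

6

Prior odds = 3/497.
Bayes factor of the evidence already in hand = 12.
Odds after that evidence = (3/497) × 12 = 36/497.
Target odds = 0.98/0.02 = 49.
Need 3.6ⁿ ≥ 49 ÷ (36/497) = 24353/36.
3.6⁵ = 604.66176 falls short of 24353/36 but 3.6⁶ = 34012224/15625 reaches it, so n = 6.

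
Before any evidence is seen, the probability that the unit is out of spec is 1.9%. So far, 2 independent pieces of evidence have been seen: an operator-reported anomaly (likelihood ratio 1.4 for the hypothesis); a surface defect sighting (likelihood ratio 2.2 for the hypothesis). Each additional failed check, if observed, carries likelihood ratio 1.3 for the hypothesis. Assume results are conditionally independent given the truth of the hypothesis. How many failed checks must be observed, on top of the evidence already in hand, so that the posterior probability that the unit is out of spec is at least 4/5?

17

Prior odds = 0.019/0.981 = 19/981.
Combined Bayes factor of the evidence already in hand = 1.4 × 2.2 = 3.08.
Odds after that evidence = (19/981) × 3.08 = 1463/24525.
Target odds = 0.8/0.2 = 4.
Need 1.3ⁿ ≥ 4 ÷ (1463/24525) = 98100/1463.
1.3¹⁶ ≈66.5417 falls short of 98100/1463 but 1.3¹⁷ ≈86.5042 reaches it, so n = 17.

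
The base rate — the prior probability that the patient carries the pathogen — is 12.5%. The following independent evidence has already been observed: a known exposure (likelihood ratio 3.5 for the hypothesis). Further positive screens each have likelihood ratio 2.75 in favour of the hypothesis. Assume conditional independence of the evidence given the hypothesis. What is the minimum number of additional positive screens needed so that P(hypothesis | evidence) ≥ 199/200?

6

Prior odds = 0.125/0.875 = 1/7.
Bayes factor of the evidence already in hand = 3.5.
Odds after that evidence = (1/7) × 3.5 = 0.5.
Target odds = 0.995/0.005 = 199.
Need 2.75ⁿ ≥ 199 ÷ 0.5 = 398.
2.75⁵ = 161051/1024 falls short of 398 but 2.75⁶ = 1771561/4096 reaches it, so n = 6.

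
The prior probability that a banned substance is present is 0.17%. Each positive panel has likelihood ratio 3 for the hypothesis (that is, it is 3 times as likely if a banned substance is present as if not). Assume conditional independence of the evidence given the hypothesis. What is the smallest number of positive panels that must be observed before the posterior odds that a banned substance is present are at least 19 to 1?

Prior odds = 0.0017/0.9983 = 17/9983.
Likelihood ratio per positive panel = 3.
Target odds = 19.
Need (17/9983) × 3ⁿ ≥ 19, i.e. 3ⁿ ≥ 189677/17.
3⁸ = 6561 falls short of 189677/17 but 3⁹ = 19683 reaches it, so n = 9.

9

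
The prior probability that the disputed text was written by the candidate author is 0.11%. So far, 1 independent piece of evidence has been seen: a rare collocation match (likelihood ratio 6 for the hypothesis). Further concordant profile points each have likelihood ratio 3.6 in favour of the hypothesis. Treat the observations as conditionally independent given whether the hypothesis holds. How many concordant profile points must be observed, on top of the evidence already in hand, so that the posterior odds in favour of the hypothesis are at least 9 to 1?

Prior odds = 0.0011/0.9989 = 11/9989.
Bayes factor of the evidence already in hand = 6.
Odds after that evidence = (11/9989) × 6 = 66/9989.
Target odds = 9.
Need 3.6ⁿ ≥ 9 ÷ (66/9989) = 29967/22.
3.6⁵ = 604.66176 falls short of 29967/22 but 3.6⁶ = 34012224/15625 reaches it, so n = 6.

6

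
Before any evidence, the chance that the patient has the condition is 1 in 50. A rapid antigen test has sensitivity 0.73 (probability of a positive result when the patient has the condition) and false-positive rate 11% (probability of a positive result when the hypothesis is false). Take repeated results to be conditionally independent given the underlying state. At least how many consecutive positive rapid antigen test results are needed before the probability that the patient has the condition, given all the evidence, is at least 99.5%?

5

Prior odds: 0.02 ÷ 0.98 = 1/49.
Likelihood ratio of a positive result = 0.73/0.11 = 73/11.
Target posterior odds = 0.995/0.005 = 199.
Require (73/11)ⁿ ≥ 199 ÷ (1/49) = 9751.
(73/11)⁴ = 28398241/14641 falls short of 9751 but (73/11)⁵ ≈12872.1 reaches it, so n = 5.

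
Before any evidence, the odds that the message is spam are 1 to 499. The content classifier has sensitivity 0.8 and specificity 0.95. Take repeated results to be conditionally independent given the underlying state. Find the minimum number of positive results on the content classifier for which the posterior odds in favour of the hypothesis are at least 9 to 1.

4

Prior odds = 1/499.
False-positive rate = 1 − 0.95 = 0.05; likelihood ratio of a positive = 0.8/0.05 = 16.
Target odds = 9.
Need (1/499) × 16ⁿ ≥ 9, i.e. 16ⁿ ≥ 4491.
16³ = 4096 falls short of 4491 but 16⁴ = 65536 reaches it, so n = 4.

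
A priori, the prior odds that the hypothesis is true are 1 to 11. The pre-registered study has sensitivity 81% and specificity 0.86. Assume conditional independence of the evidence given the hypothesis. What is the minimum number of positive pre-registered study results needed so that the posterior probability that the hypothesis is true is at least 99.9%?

6

Prior odds = 1/11.
False-positive rate = 1 − 0.86 = 0.14; likelihood ratio of a positive = 0.81/0.14 = 81/14.
Target odds: 0.999 ÷ 0.001 = 999.
Require (81/14)ⁿ ≥ 999 ÷ (1/11) = 10989.
(81/14)⁵ ≈6483.13 falls short of 10989 but (81/14)⁶ ≈37509.6 reaches it, so n = 6.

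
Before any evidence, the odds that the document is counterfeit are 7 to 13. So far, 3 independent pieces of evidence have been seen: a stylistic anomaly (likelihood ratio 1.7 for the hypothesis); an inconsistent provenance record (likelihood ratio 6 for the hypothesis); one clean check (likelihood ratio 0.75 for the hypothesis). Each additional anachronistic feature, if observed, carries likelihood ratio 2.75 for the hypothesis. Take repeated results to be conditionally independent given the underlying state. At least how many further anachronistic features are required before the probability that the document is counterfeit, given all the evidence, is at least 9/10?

1

Prior odds = 7/13.
Combined Bayes factor of the evidence already in hand = 1.7 × 6 × 0.75 = 7.65.
Odds after that evidence = (7/13) × 7.65 = 1071/260.
Target odds = 0.9/0.1 = 9.
Need 2.75ⁿ ≥ 9 ÷ (1071/260) = 260/119.
2.75¹ = 2.75, which meets the required 260/119; so n = 1.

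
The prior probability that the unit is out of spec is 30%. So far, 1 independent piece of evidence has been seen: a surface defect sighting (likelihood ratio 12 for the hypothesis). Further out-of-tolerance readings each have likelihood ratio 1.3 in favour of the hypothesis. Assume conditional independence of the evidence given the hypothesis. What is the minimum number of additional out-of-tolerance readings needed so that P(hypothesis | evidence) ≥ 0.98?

Prior odds = 0.3/0.7 = 3/7.
Bayes factor of the evidence already in hand = 12.
Odds after that evidence = (3/7) × 12 = 36/7.
Target odds = 0.98/0.02 = 49.
Need 1.3ⁿ ≥ 49 ÷ (36/7) = 343/36.
1.3⁸ = 815730721/100000000 falls short of 343/36 but 1.3⁹ ≈10.6045 reaches it, so n = 9.

9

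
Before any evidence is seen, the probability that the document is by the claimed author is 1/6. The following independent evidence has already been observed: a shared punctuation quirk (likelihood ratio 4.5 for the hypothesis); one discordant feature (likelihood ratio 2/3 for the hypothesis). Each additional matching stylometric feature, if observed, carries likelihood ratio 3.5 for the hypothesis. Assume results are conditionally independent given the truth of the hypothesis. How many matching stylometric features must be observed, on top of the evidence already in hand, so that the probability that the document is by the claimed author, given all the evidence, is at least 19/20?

Prior odds = (1/6)/(5/6) = 0.2.
Combined Bayes factor of the evidence already in hand = 4.5 × (2/3) = 3.
Odds after that evidence = 0.2 × 3 = 0.6.
Target odds = 0.95/0.05 = 19.
Need 3.5ⁿ ≥ 19 ÷ 0.6 = 95/3.
3.5² = 12.25 falls short of 95/3 but 3.5³ = 42.875 reaches it, so n = 3.

3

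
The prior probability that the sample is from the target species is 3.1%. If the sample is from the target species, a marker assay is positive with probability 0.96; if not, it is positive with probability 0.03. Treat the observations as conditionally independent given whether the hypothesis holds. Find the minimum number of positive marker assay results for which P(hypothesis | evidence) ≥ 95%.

2

Prior odds = 0.031/0.969 = 31/969.
Likelihood ratio of a positive = 0.96/0.03 = 32.
Target odds: 0.95 ÷ 0.05 = 19.
Require 32ⁿ ≥ 19 ÷ (31/969) = 18411/31.
32¹ = 32 falls short of 18411/31 but 32² = 1024 reaches it, so n = 2.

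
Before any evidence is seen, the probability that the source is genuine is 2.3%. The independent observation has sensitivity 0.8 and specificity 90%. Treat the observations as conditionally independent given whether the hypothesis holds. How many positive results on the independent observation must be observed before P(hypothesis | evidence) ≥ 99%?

Prior odds: 0.023 ÷ 0.977 = 23/977.
False-positive rate = 1 − 0.9 = 0.1; likelihood ratio of a positive = 0.8/0.1 = 8.
Target odds: 0.99 ÷ 0.01 = 99.
Need (23/977) × 8ⁿ ≥ 99, i.e. 8ⁿ ≥ 96723/23.
8⁴ = 4096 falls short of 96723/23 but 8⁵ = 32768 reaches it, so n = 5.

5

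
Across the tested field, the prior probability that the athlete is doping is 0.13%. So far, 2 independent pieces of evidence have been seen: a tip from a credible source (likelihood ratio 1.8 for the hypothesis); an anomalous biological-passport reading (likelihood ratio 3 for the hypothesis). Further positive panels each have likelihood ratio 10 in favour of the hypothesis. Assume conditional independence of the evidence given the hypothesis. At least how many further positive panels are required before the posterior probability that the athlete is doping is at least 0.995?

Prior odds = 0.0013/0.9987 = 13/9987.
Combined Bayes factor of the evidence already in hand = 1.8 × 3 = 5.4.
Odds after that evidence = (13/9987) × 5.4 = 117/16645.
Target odds = 0.995/0.005 = 199.
Need 10ⁿ ≥ 199 ÷ (117/16645) = 3312355/117.
10⁴ = 10000 falls short of 3312355/117 but 10⁵ = 100000 reaches it, so n = 5.

5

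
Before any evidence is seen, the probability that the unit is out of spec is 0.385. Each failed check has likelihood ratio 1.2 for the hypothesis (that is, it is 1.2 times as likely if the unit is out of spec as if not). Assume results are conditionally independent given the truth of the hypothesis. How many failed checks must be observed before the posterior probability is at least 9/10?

15

Prior odds = 0.385/0.615 = 77/123.
Likelihood ratio per failed check = 1.2.
Target odds: 0.9 ÷ 0.1 = 9.
Require 1.2ⁿ ≥ 9 ÷ (77/123) = 1107/77.
1.2¹⁴ ≈12.8392 falls short of 1107/77 but 1.2¹⁵ ≈15.407 reaches it, so n = 15.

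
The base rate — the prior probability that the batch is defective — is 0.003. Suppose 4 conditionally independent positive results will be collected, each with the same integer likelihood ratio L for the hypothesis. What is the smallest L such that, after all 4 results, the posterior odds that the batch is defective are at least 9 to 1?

Prior odds = 0.003/0.997 = 3/997.
Target odds = 9.
Need L⁴ ≥ 9 ÷ (3/997) = 2991.
7⁴ = 2401 < 2991 ≤ 4096 = 8⁴, so L = 8.

8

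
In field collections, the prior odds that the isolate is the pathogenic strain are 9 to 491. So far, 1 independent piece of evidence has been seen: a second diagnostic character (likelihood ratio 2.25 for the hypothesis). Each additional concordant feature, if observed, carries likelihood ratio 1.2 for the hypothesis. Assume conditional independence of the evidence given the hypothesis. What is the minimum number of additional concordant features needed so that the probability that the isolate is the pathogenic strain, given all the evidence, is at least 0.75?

Prior odds = 9/491.
Bayes factor of the evidence already in hand = 2.25.
Odds after that evidence = (9/491) × 2.25 = 81/1964.
Target odds = 0.75/0.25 = 3.
Need 1.2ⁿ ≥ 3 ÷ (81/1964) = 1964/27.
1.2²³ ≈66.2474 falls short of 1964/27 but 1.2²⁴ ≈79.4968 reaches it, so n = 24.

24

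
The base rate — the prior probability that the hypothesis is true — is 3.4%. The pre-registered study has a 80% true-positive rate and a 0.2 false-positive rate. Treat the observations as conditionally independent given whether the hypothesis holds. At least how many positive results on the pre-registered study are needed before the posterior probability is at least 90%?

4

Prior odds: 0.034 ÷ 0.966 = 17/483.
Likelihood ratio of a positive result = 0.8/0.2 = 4.
Target posterior odds = 0.9/0.1 = 9.
Need (17/483) × 4ⁿ ≥ 9, i.e. 4ⁿ ≥ 4347/17.
4³ = 64 falls short of 4347/17 but 4⁴ = 256 reaches it, so n = 4.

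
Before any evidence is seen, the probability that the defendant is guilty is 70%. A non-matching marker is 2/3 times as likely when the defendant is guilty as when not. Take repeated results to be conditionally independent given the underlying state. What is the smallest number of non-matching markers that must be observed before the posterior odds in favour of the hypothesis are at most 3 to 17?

Prior odds: 0.7 ÷ 0.3 = 7/3.
Likelihood ratio per non-matching marker = 2/3.
Target odds = 3/17.
Require (2/3)ⁿ ≤ 3/17 ÷ (7/3) = 9/119.
(2/3)⁶ = 64/729 is still above 9/119 but (2/3)⁷ = 128/2187 is at or below it, so n = 7.

7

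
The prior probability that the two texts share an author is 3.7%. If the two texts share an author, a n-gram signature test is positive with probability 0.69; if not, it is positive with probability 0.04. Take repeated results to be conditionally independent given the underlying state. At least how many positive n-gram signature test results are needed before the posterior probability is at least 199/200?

4

Prior odds: 0.037 ÷ 0.963 = 37/963.
Likelihood ratio of a positive = 0.69/0.04 = 17.25.
Target posterior odds = 0.995/0.005 = 199.
Require 17.25ⁿ ≥ 199 ÷ (37/963) = 191637/37.
17.25³ = 5132.953125 falls short of 191637/37 but 17.25⁴ = 22667121/256 reaches it, so n = 4.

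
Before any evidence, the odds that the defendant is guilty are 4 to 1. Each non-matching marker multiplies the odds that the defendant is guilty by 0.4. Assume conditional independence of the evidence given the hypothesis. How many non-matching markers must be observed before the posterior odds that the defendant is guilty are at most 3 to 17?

4

Prior odds = 4.
Likelihood ratio per non-matching marker = 0.4.
Target odds = 3/17.
Require 0.4ⁿ ≤ 3/17 ÷ 4 = 3/68.
0.4³ = 0.064 is still above 3/68 but 0.4⁴ = 0.0256 is at or below it, so n = 4.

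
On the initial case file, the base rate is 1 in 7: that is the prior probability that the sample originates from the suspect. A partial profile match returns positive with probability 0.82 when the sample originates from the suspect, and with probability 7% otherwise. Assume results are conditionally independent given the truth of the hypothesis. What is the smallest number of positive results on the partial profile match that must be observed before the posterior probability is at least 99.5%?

Prior odds: (1/7) ÷ (6/7) = 1/6.
Likelihood ratio of a positive result = 0.82/0.07 = 82/7.
Target odds: 0.995 ÷ 0.005 = 199.
Need (1/6) × (82/7)ⁿ ≥ 199, i.e. (82/7)ⁿ ≥ 1194.
(82/7)² = 6724/49 falls short of 1194 but (82/7)³ = 551368/343 reaches it, so n = 3.

3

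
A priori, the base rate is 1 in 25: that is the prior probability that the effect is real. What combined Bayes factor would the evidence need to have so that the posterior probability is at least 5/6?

Prior odds = 0.04/0.96 = 1/24.
Target odds = (5/6)/(1/6) = 5.
Required Bayes factor = 5 ÷ (1/24) = 120.

120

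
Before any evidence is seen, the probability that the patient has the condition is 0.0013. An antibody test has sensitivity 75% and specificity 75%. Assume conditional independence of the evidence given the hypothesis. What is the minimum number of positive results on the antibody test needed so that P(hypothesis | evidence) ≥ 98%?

10

Prior odds = 0.0013/0.9987 = 13/9987.
False-positive rate = 1 − 0.75 = 0.25; likelihood ratio of a positive = 0.75/0.25 = 3.
Target posterior odds = 0.98/0.02 = 49.
Require 3ⁿ ≥ 49 ÷ (13/9987) = 489363/13.
3⁹ = 19683 falls short of 489363/13 but 3¹⁰ = 59049 reaches it, so n = 10.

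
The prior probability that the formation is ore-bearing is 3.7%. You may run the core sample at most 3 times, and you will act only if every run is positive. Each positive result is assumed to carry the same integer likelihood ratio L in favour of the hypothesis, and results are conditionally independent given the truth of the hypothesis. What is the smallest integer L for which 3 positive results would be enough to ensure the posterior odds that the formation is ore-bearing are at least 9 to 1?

Prior odds = 0.037/0.963 = 37/963.
Target odds = 9.
Need L³ ≥ 9 ÷ (37/963) = 8667/37.
6³ = 216 < 8667/37 ≤ 343 = 7³, so L = 7.

7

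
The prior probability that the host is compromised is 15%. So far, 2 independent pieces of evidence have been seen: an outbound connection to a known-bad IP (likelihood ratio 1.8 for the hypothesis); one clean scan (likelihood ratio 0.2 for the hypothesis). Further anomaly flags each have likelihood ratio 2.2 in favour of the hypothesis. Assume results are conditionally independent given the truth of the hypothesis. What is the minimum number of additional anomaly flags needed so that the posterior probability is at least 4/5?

6

Prior odds = 0.15/0.85 = 3/17.
Combined Bayes factor of the evidence already in hand = 1.8 × 0.2 = 0.36.
Odds after that evidence = (3/17) × 0.36 = 27/425.
Target odds = 0.8/0.2 = 4.
Need 2.2ⁿ ≥ 4 ÷ (27/425) = 1700/27.
2.2⁵ = 51.53632 falls short of 1700/27 but 2.2⁶ = 1771561/15625 reaches it, so n = 6.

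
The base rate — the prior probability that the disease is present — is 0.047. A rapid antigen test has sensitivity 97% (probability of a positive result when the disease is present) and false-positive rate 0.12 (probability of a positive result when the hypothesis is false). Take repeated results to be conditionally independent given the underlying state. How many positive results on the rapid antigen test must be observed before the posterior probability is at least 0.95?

Prior odds: 0.047 ÷ 0.953 = 47/953.
Likelihood ratio of a positive result = 0.97/0.12 = 97/12.
Target odds: 0.95 ÷ 0.05 = 19.
Require (97/12)ⁿ ≥ 19 ÷ (47/953) = 18107/47.
(97/12)² = 9409/144 falls short of 18107/47 but (97/12)³ = 912673/1728 reaches it, so n = 3.

3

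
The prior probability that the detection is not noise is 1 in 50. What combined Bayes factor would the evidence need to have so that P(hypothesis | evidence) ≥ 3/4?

Prior odds = 0.02/0.98 = 1/49.
Target odds = 0.75/0.25 = 3.
Required Bayes factor = 3 ÷ (1/49) = 147.

147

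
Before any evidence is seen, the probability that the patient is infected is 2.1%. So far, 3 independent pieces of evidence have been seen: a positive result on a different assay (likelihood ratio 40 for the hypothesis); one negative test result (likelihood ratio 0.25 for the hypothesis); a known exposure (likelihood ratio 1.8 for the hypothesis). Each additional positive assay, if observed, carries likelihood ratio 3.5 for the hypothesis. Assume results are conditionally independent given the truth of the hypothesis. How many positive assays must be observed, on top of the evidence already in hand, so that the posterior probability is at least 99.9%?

Prior odds = 0.021/0.979 = 21/979.
Combined Bayes factor of the evidence already in hand = 40 × 0.25 × 1.8 = 18.
Odds after that evidence = (21/979) × 18 = 378/979.
Target odds = 0.999/0.001 = 999.
Need 3.5ⁿ ≥ 999 ÷ (378/979) = 36223/14.
3.5⁶ = 1838.265625 falls short of 36223/14 but 3.5⁷ = 823543/128 reaches it, so n = 7.

7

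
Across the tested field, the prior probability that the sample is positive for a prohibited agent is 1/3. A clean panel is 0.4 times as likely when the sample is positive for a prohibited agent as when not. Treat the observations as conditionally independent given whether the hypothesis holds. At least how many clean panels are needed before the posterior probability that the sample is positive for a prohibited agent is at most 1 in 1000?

7

Prior odds = (1/3)/(2/3) = 0.5.
Likelihood ratio per clean panel = 0.4.
Target posterior odds = 0.001/0.999 = 1/999.
Require 0.4ⁿ ≤ 1/999 ÷ 0.5 = 2/999.
0.4⁶ = 64/15625 is still above 2/999 but 0.4⁷ = 128/78125 is at or below it, so n = 7.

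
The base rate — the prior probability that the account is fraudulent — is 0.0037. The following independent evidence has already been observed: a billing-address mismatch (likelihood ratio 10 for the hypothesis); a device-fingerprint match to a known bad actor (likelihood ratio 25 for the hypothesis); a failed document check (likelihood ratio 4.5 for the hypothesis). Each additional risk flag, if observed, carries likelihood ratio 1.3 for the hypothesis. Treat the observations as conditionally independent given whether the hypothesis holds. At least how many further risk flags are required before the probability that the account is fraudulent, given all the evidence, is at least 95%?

6

Prior odds = 0.0037/0.9963 = 37/9963.
Combined Bayes factor of the evidence already in hand = 10 × 25 × 4.5 = 1125.
Odds after that evidence = (37/9963) × 1125 = 4625/1107.
Target odds = 0.95/0.05 = 19.
Need 1.3ⁿ ≥ 19 ÷ (4625/1107) = 21033/4625.
1.3⁵ = 371293/100000 falls short of 21033/4625 but 1.3⁶ = 4826809/1000000 reaches it, so n = 6.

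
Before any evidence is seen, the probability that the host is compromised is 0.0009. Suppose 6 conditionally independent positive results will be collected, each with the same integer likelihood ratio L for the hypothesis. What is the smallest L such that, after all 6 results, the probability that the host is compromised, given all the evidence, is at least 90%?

Prior odds = 0.0009/0.9991 = 9/9991.
Target odds = 0.9/0.1 = 9.
Need L⁶ ≥ 9 ÷ (9/9991) = 9991.
4⁶ = 4096 < 9991 ≤ 15625 = 5⁶, so L = 5.

5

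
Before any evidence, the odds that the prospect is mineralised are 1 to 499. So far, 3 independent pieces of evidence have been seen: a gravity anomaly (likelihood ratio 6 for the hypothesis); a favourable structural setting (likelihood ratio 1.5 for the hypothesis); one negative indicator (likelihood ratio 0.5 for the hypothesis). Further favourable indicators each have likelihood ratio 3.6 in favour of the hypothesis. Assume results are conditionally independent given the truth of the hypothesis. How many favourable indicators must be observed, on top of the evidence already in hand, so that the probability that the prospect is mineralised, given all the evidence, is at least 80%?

Prior odds = 1/499.
Combined Bayes factor of the evidence already in hand = 6 × 1.5 × 0.5 = 4.5.
Odds after that evidence = (1/499) × 4.5 = 9/998.
Target odds = 0.8/0.2 = 4.
Need 3.6ⁿ ≥ 4 ÷ (9/998) = 3992/9.
3.6⁴ = 167.9616 falls short of 3992/9 but 3.6⁵ = 604.66176 reaches it, so n = 5.

5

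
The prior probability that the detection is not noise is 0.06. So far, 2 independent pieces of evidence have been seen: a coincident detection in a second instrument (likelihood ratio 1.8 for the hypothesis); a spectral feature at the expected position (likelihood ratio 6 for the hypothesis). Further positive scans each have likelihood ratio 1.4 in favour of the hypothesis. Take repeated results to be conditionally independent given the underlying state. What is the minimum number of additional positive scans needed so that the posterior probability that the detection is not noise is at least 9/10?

Prior odds = 0.06/0.94 = 3/47.
Combined Bayes factor of the evidence already in hand = 1.8 × 6 = 10.8.
Odds after that evidence = (3/47) × 10.8 = 162/235.
Target odds = 0.9/0.1 = 9.
Need 1.4ⁿ ≥ 9 ÷ (162/235) = 235/18.
1.4⁷ = 823543/78125 falls short of 235/18 but 1.4⁸ = 5764801/390625 reaches it, so n = 8.

8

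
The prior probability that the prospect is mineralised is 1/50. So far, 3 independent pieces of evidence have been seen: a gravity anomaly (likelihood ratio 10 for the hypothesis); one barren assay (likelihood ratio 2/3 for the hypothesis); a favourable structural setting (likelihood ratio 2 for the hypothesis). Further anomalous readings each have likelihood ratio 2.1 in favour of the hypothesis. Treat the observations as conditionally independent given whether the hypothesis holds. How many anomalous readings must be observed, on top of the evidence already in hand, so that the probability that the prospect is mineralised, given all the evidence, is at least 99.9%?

12

Prior odds = 0.02/0.98 = 1/49.
Combined Bayes factor of the evidence already in hand = 10 × (2/3) × 2 = 40/3.
Odds after that evidence = (1/49) × 40/3 = 40/147.
Target odds = 0.999/0.001 = 999.
Need 2.1ⁿ ≥ 999 ÷ (40/147) = 3671.325.
2.1¹¹ ≈3502.78 falls short of 3671.325 but 2.1¹² ≈7355.83 reaches it, so n = 12.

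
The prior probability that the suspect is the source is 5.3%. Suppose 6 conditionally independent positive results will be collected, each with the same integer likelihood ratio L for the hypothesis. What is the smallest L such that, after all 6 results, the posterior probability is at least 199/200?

4

Prior odds = 0.053/0.947 = 53/947.
Target odds = 0.995/0.005 = 199.
Need L⁶ ≥ 199 ÷ (53/947) = 188453/53.
3⁶ = 729 < 188453/53 ≤ 4096 = 4⁶, so L = 4.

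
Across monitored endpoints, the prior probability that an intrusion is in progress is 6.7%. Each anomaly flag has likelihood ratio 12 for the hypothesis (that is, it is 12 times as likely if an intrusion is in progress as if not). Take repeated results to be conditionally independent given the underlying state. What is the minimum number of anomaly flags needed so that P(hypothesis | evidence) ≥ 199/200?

Prior odds: 0.067 ÷ 0.933 = 67/933.
Likelihood ratio per anomaly flag = 12.
Target odds: 0.995 ÷ 0.005 = 199.
Need (67/933) × 12ⁿ ≥ 199, i.e. 12ⁿ ≥ 185667/67.
12³ = 1728 falls short of 185667/67 but 12⁴ = 20736 reaches it, so n = 4.

4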